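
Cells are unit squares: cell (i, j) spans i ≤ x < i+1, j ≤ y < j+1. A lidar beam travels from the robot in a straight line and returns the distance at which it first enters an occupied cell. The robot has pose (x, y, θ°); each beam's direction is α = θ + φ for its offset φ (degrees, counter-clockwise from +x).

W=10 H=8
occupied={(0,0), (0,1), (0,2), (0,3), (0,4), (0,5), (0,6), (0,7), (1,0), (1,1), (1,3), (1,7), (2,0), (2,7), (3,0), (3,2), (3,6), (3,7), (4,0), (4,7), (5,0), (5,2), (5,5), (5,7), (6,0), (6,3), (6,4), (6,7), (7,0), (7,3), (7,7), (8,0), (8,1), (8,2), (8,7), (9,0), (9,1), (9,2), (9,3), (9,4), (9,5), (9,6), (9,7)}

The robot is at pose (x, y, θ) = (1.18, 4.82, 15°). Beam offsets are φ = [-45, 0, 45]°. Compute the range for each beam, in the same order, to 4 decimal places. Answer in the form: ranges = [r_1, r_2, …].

ranges = [4.4110, 3.9548, 2.5172]

beam 1: φ=-45°, α=330°
  direction (0.8660, -0.5000); cell (1,4); t to first gridline: x 0.9469, y 1.6400 (then +1.1547 / +2.0000)
    (2,4) via x @ 0.9469
    (2,3) via y @ 1.6400
    (3,3) via x @ 2.1016
    (4,3) via x @ 3.2563
    (4,2) via y @ 3.6400
    (5,2) via x @ 4.4110  # hit
  → r_1 = 4.4110
beam 2: φ=0°, α=15°
  direction (0.9659, 0.2588); cell (1,4); t to first gridline: x 0.8489, y 0.6955 (then +1.0353 / +3.8637)
    (1,5) via y @ 0.6955
    (2,5) via x @ 0.8489
    (3,5) via x @ 1.8842
    (4,5) via x @ 2.9195
    (5,5) via x @ 3.9548  # hit
  → r_2 = 3.9548
beam 3: φ=45°, α=60°
  direction (0.5000, 0.8660); cell (1,4); t to first gridline: x 1.6400, y 0.2078 (then +2.0000 / +1.1547)
    (1,5) via y @ 0.2078
    (1,6) via y @ 1.3625
    (2,6) via x @ 1.6400
    (2,7) via y @ 2.5172  # hit
  → r_3 = 2.5172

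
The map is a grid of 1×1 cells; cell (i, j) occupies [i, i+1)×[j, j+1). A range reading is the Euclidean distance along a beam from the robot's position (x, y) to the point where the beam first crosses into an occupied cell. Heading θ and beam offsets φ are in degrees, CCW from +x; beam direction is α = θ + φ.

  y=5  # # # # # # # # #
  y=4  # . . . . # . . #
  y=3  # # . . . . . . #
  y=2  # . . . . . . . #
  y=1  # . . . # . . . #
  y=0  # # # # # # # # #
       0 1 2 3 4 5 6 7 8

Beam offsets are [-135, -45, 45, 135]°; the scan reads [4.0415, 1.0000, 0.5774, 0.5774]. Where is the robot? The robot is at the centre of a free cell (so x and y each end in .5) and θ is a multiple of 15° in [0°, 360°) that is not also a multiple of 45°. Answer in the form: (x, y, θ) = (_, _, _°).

(x, y, θ) = (3.5, 1.5, 255°)

Enumerate (i+0.5, j+0.5, θ) over the 25 free cells and 16 admissible headings. For each, cast all 4 beams and compare to the given ranges.
  (3.5, 3.5, 285°): beam 1 = 2.8868 ≠ 4.0415 ✗
  (4.5, 2.5, 255°): beam 1 = 2.8868 ≠ 4.0415 ✗
  (2.5, 3.5, 105°): beam 1 = 5.0000 ≠ 4.0415 ✗
  (1.5, 2.5, 120°): beam 1 = 2.5882 ≠ 4.0415 ✗
  …
  (3.5, 1.5, 255°): r_1=4.0415, r_2=1.0000, r_3=0.5774, r_4=0.5774 — all match ✓
Only this pose fits every beam.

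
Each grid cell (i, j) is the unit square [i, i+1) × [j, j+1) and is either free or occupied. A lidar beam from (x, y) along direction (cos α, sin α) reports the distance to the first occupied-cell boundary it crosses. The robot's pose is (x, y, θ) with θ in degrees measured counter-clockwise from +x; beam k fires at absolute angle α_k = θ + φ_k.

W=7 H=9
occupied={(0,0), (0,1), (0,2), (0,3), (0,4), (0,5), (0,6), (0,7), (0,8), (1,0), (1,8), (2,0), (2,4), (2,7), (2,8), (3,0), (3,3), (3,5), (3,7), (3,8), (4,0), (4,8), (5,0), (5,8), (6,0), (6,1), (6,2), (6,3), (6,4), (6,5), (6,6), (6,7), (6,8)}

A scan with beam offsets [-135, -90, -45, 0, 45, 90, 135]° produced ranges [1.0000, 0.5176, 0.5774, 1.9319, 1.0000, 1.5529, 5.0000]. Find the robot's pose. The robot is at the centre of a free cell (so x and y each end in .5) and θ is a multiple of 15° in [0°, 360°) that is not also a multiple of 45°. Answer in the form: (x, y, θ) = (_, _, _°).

(x, y, θ) = (1.5, 5.5, 255°)

The pose lattice has 30·16 = 480 candidates. Test each by forward raycasting.
  (2.5, 2.5, 330°): beam 1 = 1.5529 ≠ 1.0000 ✗
  (5.5, 7.5, 255°): beam 1 = 0.5774 ≠ 1.0000 ✗
  (4.5, 3.5, 150°): beam 1 = 1.5529 ≠ 1.0000 ✗
  …
  (1.5, 5.5, 255°): r_1=1.0000, r_2=0.5176, r_3=0.5774, r_4=1.9319, r_5=1.0000, r_6=1.5529, r_7=5.0000 — all match ✓
Only this pose fits every beam.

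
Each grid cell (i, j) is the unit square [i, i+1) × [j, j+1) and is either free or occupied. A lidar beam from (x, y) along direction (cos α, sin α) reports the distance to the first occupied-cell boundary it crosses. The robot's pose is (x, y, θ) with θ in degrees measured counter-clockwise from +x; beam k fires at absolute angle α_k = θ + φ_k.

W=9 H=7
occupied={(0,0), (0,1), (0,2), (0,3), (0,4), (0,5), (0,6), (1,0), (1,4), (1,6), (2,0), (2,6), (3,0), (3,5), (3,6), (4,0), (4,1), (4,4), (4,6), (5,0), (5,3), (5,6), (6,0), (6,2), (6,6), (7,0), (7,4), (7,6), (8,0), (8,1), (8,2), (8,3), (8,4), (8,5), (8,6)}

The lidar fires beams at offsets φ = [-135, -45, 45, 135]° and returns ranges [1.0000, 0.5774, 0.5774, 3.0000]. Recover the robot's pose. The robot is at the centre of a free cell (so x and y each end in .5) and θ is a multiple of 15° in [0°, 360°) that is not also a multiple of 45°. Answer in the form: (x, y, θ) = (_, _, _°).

(x, y, θ) = (3.5, 1.5, 345°)

Enumerate (i+0.5, j+0.5, θ) over the 28 free cells and 16 admissible headings. For each, cast all 4 beams and compare to the given ranges.
  (4.5, 3.5, 30°): beam 1 = 1.5529 ≠ 1.0000 ✗
  (6.5, 3.5, 255°): beam 1 = 2.8868 ≠ 1.0000 ✗
  (3.5, 1.5, 105°): beam 1 = 0.5774 ≠ 1.0000 ✗
  …
  (3.5, 1.5, 345°): r_1=1.0000, r_2=0.5774, r_3=0.5774, r_4=3.0000 — all match ✓
No second candidate reproduces the full scan.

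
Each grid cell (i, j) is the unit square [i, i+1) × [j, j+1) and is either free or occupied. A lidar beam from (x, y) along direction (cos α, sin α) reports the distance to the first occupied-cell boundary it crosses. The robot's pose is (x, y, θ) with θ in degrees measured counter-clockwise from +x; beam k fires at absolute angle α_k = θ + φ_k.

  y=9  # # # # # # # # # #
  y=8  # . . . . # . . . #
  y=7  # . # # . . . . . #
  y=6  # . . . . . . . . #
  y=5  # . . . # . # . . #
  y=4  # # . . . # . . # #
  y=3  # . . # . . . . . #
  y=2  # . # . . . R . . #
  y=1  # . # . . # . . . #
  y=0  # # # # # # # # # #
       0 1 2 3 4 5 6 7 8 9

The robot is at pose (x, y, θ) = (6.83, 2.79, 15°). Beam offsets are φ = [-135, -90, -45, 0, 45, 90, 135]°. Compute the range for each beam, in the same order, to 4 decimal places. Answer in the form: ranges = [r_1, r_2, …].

beam 1: φ=-135°, α=240°
  d=(-0.5000,-0.8660)  start (6,2)  tX=1.6600 tY=0.9122  stride 1/|dx|=2.0000 1/|dy|=1.1547
    cross y-line → (6,1), t=0.9122
    cross x-line → (5,1), t=1.6600 (wall)
  → r_1 = 1.6600
beam 2: φ=-90°, α=285°
  d=(0.2588,-0.9659)  start (6,2)  tX=0.6568 tY=0.8179  stride 1/|dx|=3.8637 1/|dy|=1.0353
    cross x-line → (7,2), t=0.6568
    cross y-line → (7,1), t=0.8179
    cross y-line → (7,0), t=1.8531 (wall)
  → r_2 = 1.8531
beam 3: φ=-45°, α=330°
  d=(0.8660,-0.5000)  start (6,2)  tX=0.1963 tY=1.5800  stride 1/|dx|=1.1547 1/|dy|=2.0000
    cross x-line → (7,2), t=0.1963
    cross x-line → (8,2), t=1.3510
    cross y-line → (8,1), t=1.5800
    cross x-line → (9,1), t=2.5057 (wall)
  → r_3 = 2.5057
beam 4: φ=0°, α=15°
  d=(0.9659,0.2588)  start (6,2)  tX=0.1760 tY=0.8114  stride 1/|dx|=1.0353 1/|dy|=3.8637
    cross x-line → (7,2), t=0.1760
    cross y-line → (7,3), t=0.8114
    cross x-line → (8,3), t=1.2113
    cross x-line → (9,3), t=2.2465 (wall)
  → r_4 = 2.2465
beam 5: φ=45°, α=60°
  d=(0.5000,0.8660)  start (6,2)  tX=0.3400 tY=0.2425  stride 1/|dx|=2.0000 1/|dy|=1.1547
    cross y-line → (6,3), t=0.2425
    cross x-line → (7,3), t=0.3400
    cross y-line → (7,4), t=1.3972
    cross x-line → (8,4), t=2.3400 (wall)
  → r_5 = 2.3400
beam 6: φ=90°, α=105°
  d=(-0.2588,0.9659)  start (6,2)  tX=3.2069 tY=0.2174  stride 1/|dx|=3.8637 1/|dy|=1.0353
    cross y-line → (6,3), t=0.2174
    cross y-line → (6,4), t=1.2527
    cross y-line → (6,5), t=2.2880 (wall)
  → r_6 = 2.2880
beam 7: φ=135°, α=150°
  d=(-0.8660,0.5000)  start (6,2)  tX=0.9584 tY=0.4200  stride 1/|dx|=1.1547 1/|dy|=2.0000
    cross y-line → (6,3), t=0.4200
    cross x-line → (5,3), t=0.9584
    cross x-line → (4,3), t=2.1131
    cross y-line → (4,4), t=2.4200
    cross x-line → (3,4), t=3.2678
    cross y-line → (3,5), t=4.4200
    cross x-line → (2,5), t=4.4225
    cross x-line → (1,5), t=5.5772
    cross y-line → (1,6), t=6.4200
    cross x-line → (0,6), t=6.7319 (wall)
  → r_7 = 6.7319

ranges = [1.6600, 1.8531, 2.5057, 2.2465, 2.3400, 2.2880, 6.7319]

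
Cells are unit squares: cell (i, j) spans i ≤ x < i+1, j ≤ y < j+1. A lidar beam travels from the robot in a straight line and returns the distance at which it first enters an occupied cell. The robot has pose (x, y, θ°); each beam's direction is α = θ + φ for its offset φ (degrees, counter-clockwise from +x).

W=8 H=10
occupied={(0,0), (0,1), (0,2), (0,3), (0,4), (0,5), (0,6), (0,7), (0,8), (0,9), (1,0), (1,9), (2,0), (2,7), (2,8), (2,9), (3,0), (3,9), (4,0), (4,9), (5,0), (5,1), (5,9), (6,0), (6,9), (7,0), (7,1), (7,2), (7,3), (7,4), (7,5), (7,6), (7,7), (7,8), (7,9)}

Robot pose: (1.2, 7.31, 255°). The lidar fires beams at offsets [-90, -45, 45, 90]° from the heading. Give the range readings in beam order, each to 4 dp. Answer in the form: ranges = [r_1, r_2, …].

beam 1: φ=-90°, α=165°
  cosα=-0.9659 sinα=0.2588 | (1,7) | tMaxX 0.2071 tMaxY 2.6660 | tΔX 1.0353 tΔY 3.8637
    t=0.2071 [x] (0,7) — stop
  → r_1 = 0.2071
beam 2: φ=-45°, α=210°
  cosα=-0.8660 sinα=-0.5000 | (1,7) | tMaxX 0.2309 tMaxY 0.6200 | tΔX 1.1547 tΔY 2.0000
    t=0.2309 [x] (0,7) — stop
  → r_2 = 0.2309
beam 3: φ=45°, α=300°
  cosα=0.5000 sinα=-0.8660 | (1,7) | tMaxX 1.6000 tMaxY 0.3580 | tΔX 2.0000 tΔY 1.1547
    t=0.3580 [y] (1,6)
    t=1.5127 [y] (1,5)
    t=1.6000 [x] (2,5)
    t=2.6674 [y] (2,4)
    t=3.6000 [x] (3,4)
    t=3.8221 [y] (3,3)
    t=4.9768 [y] (3,2)
    t=5.6000 [x] (4,2)
    t=6.1315 [y] (4,1)
    t=7.2862 [y] (4,0) — stop
  → r_3 = 7.2862
beam 4: φ=90°, α=345°
  cosα=0.9659 sinα=-0.2588 | (1,7) | tMaxX 0.8282 tMaxY 1.1977 | tΔX 1.0353 tΔY 3.8637
    t=0.8282 [x] (2,7) — stop
  → r_4 = 0.8282

ranges = [0.2071, 0.2309, 7.2862, 0.8282]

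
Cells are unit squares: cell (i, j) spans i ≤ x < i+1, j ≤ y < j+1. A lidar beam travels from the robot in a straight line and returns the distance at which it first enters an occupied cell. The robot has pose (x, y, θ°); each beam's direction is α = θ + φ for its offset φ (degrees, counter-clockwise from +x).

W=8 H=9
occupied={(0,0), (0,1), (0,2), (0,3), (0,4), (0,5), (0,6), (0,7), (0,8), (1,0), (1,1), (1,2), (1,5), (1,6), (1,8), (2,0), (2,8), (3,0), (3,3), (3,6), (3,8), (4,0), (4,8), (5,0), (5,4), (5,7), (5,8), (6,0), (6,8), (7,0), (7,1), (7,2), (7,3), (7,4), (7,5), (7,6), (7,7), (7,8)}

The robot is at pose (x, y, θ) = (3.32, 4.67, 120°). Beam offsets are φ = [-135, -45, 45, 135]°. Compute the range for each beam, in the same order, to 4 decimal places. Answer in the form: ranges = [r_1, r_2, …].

beam 1: φ=-135°, α=345°
  direction (0.9659, -0.2588); cell (3,4); t to first gridline: x 0.7040, y 2.5887 (then +1.0353 / +3.8637)
    (4,4) via x @ 0.7040
    (5,4) via x @ 1.7393  # hit
  → r_1 = 1.7393
beam 2: φ=-45°, α=75°
  direction (0.2588, 0.9659); cell (3,4); t to first gridline: x 2.6273, y 0.3416 (then +3.8637 / +1.0353)
    (3,5) via y @ 0.3416
    (3,6) via y @ 1.3769  # hit
  → r_2 = 1.3769
beam 3: φ=45°, α=165°
  direction (-0.9659, 0.2588); cell (3,4); t to first gridline: x 0.3313, y 1.2750 (then +1.0353 / +3.8637)
    (2,4) via x @ 0.3313
    (2,5) via y @ 1.2750
    (1,5) via x @ 1.3666  # hit
  → r_3 = 1.3666
beam 4: φ=135°, α=255°
  direction (-0.2588, -0.9659); cell (3,4); t to first gridline: x 1.2364, y 0.6936 (then +3.8637 / +1.0353)
    (3,3) via y @ 0.6936  # hit
  → r_4 = 0.6936

ranges = [1.7393, 1.3769, 1.3666, 0.6936]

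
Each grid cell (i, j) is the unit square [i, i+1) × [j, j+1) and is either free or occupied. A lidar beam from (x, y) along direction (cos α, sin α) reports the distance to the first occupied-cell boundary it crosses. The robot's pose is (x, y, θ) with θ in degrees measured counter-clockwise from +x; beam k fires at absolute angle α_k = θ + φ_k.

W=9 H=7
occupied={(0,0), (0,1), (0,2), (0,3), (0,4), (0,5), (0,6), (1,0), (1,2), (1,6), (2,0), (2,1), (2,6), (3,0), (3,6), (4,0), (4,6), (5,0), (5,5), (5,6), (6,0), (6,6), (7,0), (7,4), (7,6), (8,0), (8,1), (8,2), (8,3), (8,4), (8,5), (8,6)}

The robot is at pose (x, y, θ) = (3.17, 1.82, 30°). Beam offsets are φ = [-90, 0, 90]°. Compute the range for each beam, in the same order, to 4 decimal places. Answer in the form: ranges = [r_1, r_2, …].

ranges = [0.9469, 4.4225, 4.3400]

beam 1: φ=-90°, α=300°
  dir = (cos 300°, sin 300°) = (0.5000, -0.8660); from cell (3,1)
  next x-line at t=1.6600, next y-line at t=0.9469; Δt_x=2.0000, Δt_y=1.1547
    y: enter (3,0) at t=0.9469 ← occupied
  → r_1 = 0.9469
beam 2: φ=0°, α=30°
  dir = (cos 30°, sin 30°) = (0.8660, 0.5000); from cell (3,1)
  next x-line at t=0.9584, next y-line at t=0.3600; Δt_x=1.1547, Δt_y=2.0000
    y: enter (3,2) at t=0.3600
    x: enter (4,2) at t=0.9584
    x: enter (5,2) at t=2.1131
    y: enter (5,3) at t=2.3600
    x: enter (6,3) at t=3.2678
    y: enter (6,4) at t=4.3600
    x: enter (7,4) at t=4.4225 ← occupied
  → r_2 = 4.4225
beam 3: φ=90°, α=120°
  dir = (cos 120°, sin 120°) = (-0.5000, 0.8660); from cell (3,1)
  next x-line at t=0.3400, next y-line at t=0.2078; Δt_x=2.0000, Δt_y=1.1547
    y: enter (3,2) at t=0.2078
    x: enter (2,2) at t=0.3400
    y: enter (2,3) at t=1.3625
    x: enter (1,3) at t=2.3400
    y: enter (1,4) at t=2.5172
    y: enter (1,5) at t=3.6719
    x: enter (0,5) at t=4.3400 ← occupied
  → r_3 = 4.3400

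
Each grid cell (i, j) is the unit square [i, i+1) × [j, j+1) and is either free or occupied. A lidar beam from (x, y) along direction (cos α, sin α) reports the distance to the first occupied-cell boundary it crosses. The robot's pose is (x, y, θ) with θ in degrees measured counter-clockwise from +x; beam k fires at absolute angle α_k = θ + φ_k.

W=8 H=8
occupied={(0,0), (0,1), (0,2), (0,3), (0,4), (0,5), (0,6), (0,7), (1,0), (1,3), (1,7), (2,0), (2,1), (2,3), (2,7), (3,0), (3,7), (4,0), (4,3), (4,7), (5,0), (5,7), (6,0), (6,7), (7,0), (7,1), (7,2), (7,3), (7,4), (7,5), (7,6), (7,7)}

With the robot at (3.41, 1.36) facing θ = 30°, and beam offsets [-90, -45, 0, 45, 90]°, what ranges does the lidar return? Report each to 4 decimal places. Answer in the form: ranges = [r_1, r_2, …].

ranges = [0.4157, 1.3909, 4.1454, 2.2796, 1.8937]

beam 1: φ=-90°, α=300°
  dir = (cos 300°, sin 300°) = (0.5000, -0.8660); from cell (3,1)
  next x-line at t=1.1800, next y-line at t=0.4157; Δt_x=2.0000, Δt_y=1.1547
    y: enter (3,0) at t=0.4157 ← occupied
  → r_1 = 0.4157
beam 2: φ=-45°, α=345°
  dir = (cos 345°, sin 345°) = (0.9659, -0.2588); from cell (3,1)
  next x-line at t=0.6108, next y-line at t=1.3909; Δt_x=1.0353, Δt_y=3.8637
    x: enter (4,1) at t=0.6108
    y: enter (4,0) at t=1.3909 ← occupied
  → r_2 = 1.3909
beam 3: φ=0°, α=30°
  dir = (cos 30°, sin 30°) = (0.8660, 0.5000); from cell (3,1)
  next x-line at t=0.6813, next y-line at t=1.2800; Δt_x=1.1547, Δt_y=2.0000
    x: enter (4,1) at t=0.6813
    y: enter (4,2) at t=1.2800
    x: enter (5,2) at t=1.8360
    x: enter (6,2) at t=2.9907
    y: enter (6,3) at t=3.2800
    x: enter (7,3) at t=4.1454 ← occupied
  → r_3 = 4.1454
beam 4: φ=45°, α=75°
  dir = (cos 75°, sin 75°) = (0.2588, 0.9659); from cell (3,1)
  next x-line at t=2.2796, next y-line at t=0.6626; Δt_x=3.8637, Δt_y=1.0353
    y: enter (3,2) at t=0.6626
    y: enter (3,3) at t=1.6979
    x: enter (4,3) at t=2.2796 ← occupied
  → r_4 = 2.2796
beam 5: φ=90°, α=120°
  dir = (cos 120°, sin 120°) = (-0.5000, 0.8660); from cell (3,1)
  next x-line at t=0.8200, next y-line at t=0.7390; Δt_x=2.0000, Δt_y=1.1547
    y: enter (3,2) at t=0.7390
    x: enter (2,2) at t=0.8200
    y: enter (2,3) at t=1.8937 ← occupied
  → r_5 = 1.8937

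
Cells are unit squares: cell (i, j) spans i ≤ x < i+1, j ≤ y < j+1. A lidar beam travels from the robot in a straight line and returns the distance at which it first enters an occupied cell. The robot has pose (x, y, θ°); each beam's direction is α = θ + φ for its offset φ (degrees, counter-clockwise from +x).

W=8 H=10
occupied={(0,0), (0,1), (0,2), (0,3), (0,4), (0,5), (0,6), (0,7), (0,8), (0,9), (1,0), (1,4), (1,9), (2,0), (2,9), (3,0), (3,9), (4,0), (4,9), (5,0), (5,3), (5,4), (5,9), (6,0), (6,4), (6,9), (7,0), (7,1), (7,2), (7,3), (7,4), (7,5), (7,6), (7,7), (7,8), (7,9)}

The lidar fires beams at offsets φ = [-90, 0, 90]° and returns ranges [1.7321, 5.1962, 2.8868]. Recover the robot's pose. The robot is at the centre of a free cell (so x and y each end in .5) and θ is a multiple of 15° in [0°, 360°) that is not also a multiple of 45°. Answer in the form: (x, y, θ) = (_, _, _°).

Enumerate (i+0.5, j+0.5, θ) over the 44 free cells and 16 admissible headings. For each, cast all 3 beams and compare to the given ranges.
  (5.5, 8.5, 255°): beam 1 = 1.9319 ≠ 1.7321 ✗
  (4.5, 8.5, 240°): beam 1 = 1.0000 ≠ 1.7321 ✗
  (1.5, 7.5, 195°): beam 1 = 1.5529 ≠ 1.7321 ✗
  (2.5, 4.5, 30°): beam 1 = 4.0415 ≠ 1.7321 ✗
  …
  (3.5, 4.5, 60°): r_1=1.7321, r_2=5.1962, r_3=2.8868 — all match ✓
Only this pose fits every beam.

(x, y, θ) = (3.5, 4.5, 60°)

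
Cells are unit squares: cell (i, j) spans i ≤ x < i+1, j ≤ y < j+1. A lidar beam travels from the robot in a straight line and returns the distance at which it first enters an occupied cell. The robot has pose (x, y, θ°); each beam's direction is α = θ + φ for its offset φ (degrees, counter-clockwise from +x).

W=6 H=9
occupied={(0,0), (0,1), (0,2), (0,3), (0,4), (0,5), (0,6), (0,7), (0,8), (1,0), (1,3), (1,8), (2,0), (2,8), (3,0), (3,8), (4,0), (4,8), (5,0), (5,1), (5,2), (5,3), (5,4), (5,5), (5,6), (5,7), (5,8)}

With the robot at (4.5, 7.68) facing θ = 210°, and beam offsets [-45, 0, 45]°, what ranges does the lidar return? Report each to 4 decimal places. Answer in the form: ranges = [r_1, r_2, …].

beam 1: φ=-45°, α=165°
  d=(-0.9659,0.2588)  start (4,7)  tX=0.5176 tY=1.2364  stride 1/|dx|=1.0353 1/|dy|=3.8637
    cross x-line → (3,7), t=0.5176
    cross y-line → (3,8), t=1.2364 (wall)
  → r_1 = 1.2364
beam 2: φ=0°, α=210°
  d=(-0.8660,-0.5000)  start (4,7)  tX=0.5774 tY=1.3600  stride 1/|dx|=1.1547 1/|dy|=2.0000
    cross x-line → (3,7), t=0.5774
    cross y-line → (3,6), t=1.3600
    cross x-line → (2,6), t=1.7321
    cross x-line → (1,6), t=2.8868
    cross y-line → (1,5), t=3.3600
    cross x-line → (0,5), t=4.0415 (wall)
  → r_2 = 4.0415
beam 3: φ=45°, α=255°
  d=(-0.2588,-0.9659)  start (4,7)  tX=1.9319 tY=0.7040  stride 1/|dx|=3.8637 1/|dy|=1.0353
    cross y-line → (4,6), t=0.7040
    cross y-line → (4,5), t=1.7393
    cross x-line → (3,5), t=1.9319
    cross y-line → (3,4), t=2.7745
    cross y-line → (3,3), t=3.8098
    cross y-line → (3,2), t=4.8451
    cross x-line → (2,2), t=5.7956
    cross y-line → (2,1), t=5.8804
    cross y-line → (2,0), t=6.9156 (wall)
  → r_3 = 6.9156

ranges = [1.2364, 4.0415, 6.9156]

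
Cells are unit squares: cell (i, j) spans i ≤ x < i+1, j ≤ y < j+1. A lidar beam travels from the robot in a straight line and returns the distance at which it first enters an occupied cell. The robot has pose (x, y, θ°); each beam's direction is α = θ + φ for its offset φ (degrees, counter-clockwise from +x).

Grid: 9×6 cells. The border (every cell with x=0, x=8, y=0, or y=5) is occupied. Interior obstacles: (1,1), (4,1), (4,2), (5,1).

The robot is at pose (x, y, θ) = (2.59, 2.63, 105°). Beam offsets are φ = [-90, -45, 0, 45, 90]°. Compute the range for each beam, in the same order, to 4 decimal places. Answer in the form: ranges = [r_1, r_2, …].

beam 1: φ=-90°, α=15°
  dir = (cos 15°, sin 15°) = (0.9659, 0.2588); from cell (2,2)
  next x-line at t=0.4245, next y-line at t=1.4296; Δt_x=1.0353, Δt_y=3.8637
    x: enter (3,2) at t=0.4245
    y: enter (3,3) at t=1.4296
    x: enter (4,3) at t=1.4597
    x: enter (5,3) at t=2.4950
    x: enter (6,3) at t=3.5303
    x: enter (7,3) at t=4.5656
    y: enter (7,4) at t=5.2933
    x: enter (8,4) at t=5.6008 ← occupied
  → r_1 = 5.6008
beam 2: φ=-45°, α=60°
  dir = (cos 60°, sin 60°) = (0.5000, 0.8660); from cell (2,2)
  next x-line at t=0.8200, next y-line at t=0.4272; Δt_x=2.0000, Δt_y=1.1547
    y: enter (2,3) at t=0.4272
    x: enter (3,3) at t=0.8200
    y: enter (3,4) at t=1.5819
    y: enter (3,5) at t=2.7366 ← occupied
  → r_2 = 2.7366
beam 3: φ=0°, α=105°
  dir = (cos 105°, sin 105°) = (-0.2588, 0.9659); from cell (2,2)
  next x-line at t=2.2796, next y-line at t=0.3831; Δt_x=3.8637, Δt_y=1.0353
    y: enter (2,3) at t=0.3831
    y: enter (2,4) at t=1.4183
    x: enter (1,4) at t=2.2796
    y: enter (1,5) at t=2.4536 ← occupied
  → r_3 = 2.4536
beam 4: φ=45°, α=150°
  dir = (cos 150°, sin 150°) = (-0.8660, 0.5000); from cell (2,2)
  next x-line at t=0.6813, next y-line at t=0.7400; Δt_x=1.1547, Δt_y=2.0000
    x: enter (1,2) at t=0.6813
    y: enter (1,3) at t=0.7400
    x: enter (0,3) at t=1.8360 ← occupied
  → r_4 = 1.8360
beam 5: φ=90°, α=195°
  dir = (cos 195°, sin 195°) = (-0.9659, -0.2588); from cell (2,2)
  next x-line at t=0.6108, next y-line at t=2.4341; Δt_x=1.0353, Δt_y=3.8637
    x: enter (1,2) at t=0.6108
    x: enter (0,2) at t=1.6461 ← occupied
  → r_5 = 1.6461

ranges = [5.6008, 2.7366, 2.4536, 1.8360, 1.6461]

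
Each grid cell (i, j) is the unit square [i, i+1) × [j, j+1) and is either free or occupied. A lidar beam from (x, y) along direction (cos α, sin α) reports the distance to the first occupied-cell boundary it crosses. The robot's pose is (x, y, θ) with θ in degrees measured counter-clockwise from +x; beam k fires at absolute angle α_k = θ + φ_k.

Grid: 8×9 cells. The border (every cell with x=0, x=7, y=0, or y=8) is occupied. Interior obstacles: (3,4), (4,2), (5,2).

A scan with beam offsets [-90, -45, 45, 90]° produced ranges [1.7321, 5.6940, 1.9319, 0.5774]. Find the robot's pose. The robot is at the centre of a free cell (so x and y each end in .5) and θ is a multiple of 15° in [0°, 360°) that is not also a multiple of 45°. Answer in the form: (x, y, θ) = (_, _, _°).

(x, y, θ) = (1.5, 5.5, 60°)

Enumerate (i+0.5, j+0.5, θ) over the 39 free cells and 16 admissible headings. For each, cast all 4 beams and compare to the given ranges.
  (3.5, 1.5, 120°): beam 1 = 1.0000 ≠ 1.7321 ✗
  (3.5, 6.5, 345°): beam 1 = 1.5529 ≠ 1.7321 ✗
  (1.5, 6.5, 15°): beam 1 = 5.6940 ≠ 1.7321 ✗
  (6.5, 5.5, 255°): beam 1 = 5.6940 ≠ 1.7321 ✗
  (6.5, 3.5, 30°): beam 1 = 1.0000 ≠ 1.7321 ✗
  …
  (1.5, 5.5, 60°): r_1=1.7321, r_2=5.6940, r_3=1.9319, r_4=0.5774 — all match ✓
Unique over the lattice → pose = (1.5, 5.5, 60°).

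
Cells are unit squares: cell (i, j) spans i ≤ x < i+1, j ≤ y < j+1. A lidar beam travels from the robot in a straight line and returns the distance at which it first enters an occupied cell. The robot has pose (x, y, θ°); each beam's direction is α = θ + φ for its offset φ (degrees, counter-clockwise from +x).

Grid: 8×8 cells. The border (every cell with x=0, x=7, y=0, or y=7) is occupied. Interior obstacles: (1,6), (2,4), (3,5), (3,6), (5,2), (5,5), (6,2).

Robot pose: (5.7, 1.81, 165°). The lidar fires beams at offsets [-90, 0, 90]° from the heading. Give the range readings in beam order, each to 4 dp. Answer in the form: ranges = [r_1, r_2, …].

beam 1: φ=-90°, α=75°
  direction (0.2588, 0.9659); cell (5,1); t to first gridline: x 1.1591, y 0.1967 (then +3.8637 / +1.0353)
    (5,2) via y @ 0.1967  # hit
  → r_1 = 0.1967
beam 2: φ=0°, α=165°
  direction (-0.9659, 0.2588); cell (5,1); t to first gridline: x 0.7247, y 0.7341 (then +1.0353 / +3.8637)
    (4,1) via x @ 0.7247
    (4,2) via y @ 0.7341
    (3,2) via x @ 1.7600
    (2,2) via x @ 2.7952
    (1,2) via x @ 3.8305
    (1,3) via y @ 4.5978
    (0,3) via x @ 4.8658  # hit
  → r_2 = 4.8658
beam 3: φ=90°, α=255°
  direction (-0.2588, -0.9659); cell (5,1); t to first gridline: x 2.7046, y 0.8386 (then +3.8637 / +1.0353)
    (5,0) via y @ 0.8386  # hit
  → r_3 = 0.8386

ranges = [0.1967, 4.8658, 0.8386]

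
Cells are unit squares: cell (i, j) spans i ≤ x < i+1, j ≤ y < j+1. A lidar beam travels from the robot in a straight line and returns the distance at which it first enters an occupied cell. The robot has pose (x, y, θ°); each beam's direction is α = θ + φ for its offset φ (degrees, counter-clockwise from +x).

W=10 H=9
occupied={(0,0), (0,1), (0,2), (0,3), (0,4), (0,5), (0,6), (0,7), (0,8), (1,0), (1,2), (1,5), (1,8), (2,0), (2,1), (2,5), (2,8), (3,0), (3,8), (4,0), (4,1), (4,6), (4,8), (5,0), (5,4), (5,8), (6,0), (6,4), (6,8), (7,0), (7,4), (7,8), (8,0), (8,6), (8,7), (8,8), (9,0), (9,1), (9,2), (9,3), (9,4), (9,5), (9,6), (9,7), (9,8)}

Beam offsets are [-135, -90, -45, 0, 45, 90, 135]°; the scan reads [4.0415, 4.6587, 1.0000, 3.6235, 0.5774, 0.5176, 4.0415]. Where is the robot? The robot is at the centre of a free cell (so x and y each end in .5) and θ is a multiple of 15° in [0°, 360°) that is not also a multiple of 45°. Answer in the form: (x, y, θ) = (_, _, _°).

(x, y, θ) = (4.5, 5.5, 15°)

Candidates: 45 free-cell centres × 16 headings = 720 poses. Raycast each; keep the one whose scan matches to 4 dp.
  (8.5, 5.5, 120°): beam 1 = 0.5176 ≠ 4.0415 ✗
  (2.5, 6.5, 15°): beam 1 = 0.5774 ≠ 4.0415 ✗
  (4.5, 7.5, 75°): beam 1 = 0.5774 ≠ 4.0415 ✗
  (8.5, 2.5, 210°): beam 1 = 1.9319 ≠ 4.0415 ✗
  (6.5, 3.5, 255°): beam 1 = 0.5774 ≠ 4.0415 ✗
  …
  (4.5, 5.5, 15°): r_1=4.0415, r_2=4.6587, r_3=1.0000, r_4=3.6235, r_5=0.5774, r_6=0.5176, r_7=4.0415 — all match ✓
No second candidate reproduces the full scan.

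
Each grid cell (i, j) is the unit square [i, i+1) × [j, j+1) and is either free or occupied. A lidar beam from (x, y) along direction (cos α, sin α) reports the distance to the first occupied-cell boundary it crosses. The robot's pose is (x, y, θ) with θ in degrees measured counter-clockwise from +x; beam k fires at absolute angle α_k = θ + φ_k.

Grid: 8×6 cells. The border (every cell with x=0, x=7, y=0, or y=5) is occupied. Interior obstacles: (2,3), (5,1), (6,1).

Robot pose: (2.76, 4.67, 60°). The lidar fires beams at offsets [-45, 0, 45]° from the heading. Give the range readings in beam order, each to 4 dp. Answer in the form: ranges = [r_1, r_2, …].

beam 1: φ=-45°, α=15°
  d=(0.9659,0.2588)  start (2,4)  tX=0.2485 tY=1.2750  stride 1/|dx|=1.0353 1/|dy|=3.8637
    cross x-line → (3,4), t=0.2485
    cross y-line → (3,5), t=1.2750 (wall)
  → r_1 = 1.2750
beam 2: φ=0°, α=60°
  d=(0.5000,0.8660)  start (2,4)  tX=0.4800 tY=0.3811  stride 1/|dx|=2.0000 1/|dy|=1.1547
    cross y-line → (2,5), t=0.3811 (wall)
  → r_2 = 0.3811
beam 3: φ=45°, α=105°
  d=(-0.2588,0.9659)  start (2,4)  tX=2.9364 tY=0.3416  stride 1/|dx|=3.8637 1/|dy|=1.0353
    cross y-line → (2,5), t=0.3416 (wall)
  → r_3 = 0.3416

ranges = [1.2750, 0.3811, 0.3416]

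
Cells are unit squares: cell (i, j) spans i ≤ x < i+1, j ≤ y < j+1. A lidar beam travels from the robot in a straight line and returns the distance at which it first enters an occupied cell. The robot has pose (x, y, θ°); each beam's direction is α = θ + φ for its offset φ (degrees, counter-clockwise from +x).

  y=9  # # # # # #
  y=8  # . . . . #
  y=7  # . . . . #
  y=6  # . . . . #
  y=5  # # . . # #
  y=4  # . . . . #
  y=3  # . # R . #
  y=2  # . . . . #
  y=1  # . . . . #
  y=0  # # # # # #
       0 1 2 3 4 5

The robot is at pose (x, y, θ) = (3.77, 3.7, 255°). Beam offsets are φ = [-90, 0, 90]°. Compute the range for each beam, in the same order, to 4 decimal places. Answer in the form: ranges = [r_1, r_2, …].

beam 1: φ=-90°, α=165°
  cosα=-0.9659 sinα=0.2588 | (3,3) | tMaxX 0.7972 tMaxY 1.1591 | tΔX 1.0353 tΔY 3.8637
    t=0.7972 [x] (2,3) — stop
  → r_1 = 0.7972
beam 2: φ=0°, α=255°
  cosα=-0.2588 sinα=-0.9659 | (3,3) | tMaxX 2.9751 tMaxY 0.7247 | tΔX 3.8637 tΔY 1.0353
    t=0.7247 [y] (3,2)
    t=1.7600 [y] (3,1)
    t=2.7952 [y] (3,0) — stop
  → r_2 = 2.7952
beam 3: φ=90°, α=345°
  cosα=0.9659 sinα=-0.2588 | (3,3) | tMaxX 0.2381 tMaxY 2.7046 | tΔX 1.0353 tΔY 3.8637
    t=0.2381 [x] (4,3)
    t=1.2734 [x] (5,3) — stop
  → r_3 = 1.2734

ranges = [0.7972, 2.7952, 1.2734]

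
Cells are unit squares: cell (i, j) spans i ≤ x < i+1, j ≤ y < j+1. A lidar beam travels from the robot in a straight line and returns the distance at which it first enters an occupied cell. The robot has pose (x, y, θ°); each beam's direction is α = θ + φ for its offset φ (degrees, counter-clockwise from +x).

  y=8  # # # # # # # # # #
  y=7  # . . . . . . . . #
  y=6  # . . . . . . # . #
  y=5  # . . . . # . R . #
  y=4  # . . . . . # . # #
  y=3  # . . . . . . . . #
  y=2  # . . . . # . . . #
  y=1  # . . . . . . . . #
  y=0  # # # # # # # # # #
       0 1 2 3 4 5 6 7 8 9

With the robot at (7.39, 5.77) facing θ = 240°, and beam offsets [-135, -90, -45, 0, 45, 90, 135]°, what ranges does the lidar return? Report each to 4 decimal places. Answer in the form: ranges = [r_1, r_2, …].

ranges = [0.2381, 4.4600, 1.4390, 0.8891, 4.9383, 1.5400, 1.6668]

beam 1: φ=-135°, α=105°
  direction (-0.2588, 0.9659); cell (7,5); t to first gridline: x 1.5068, y 0.2381 (then +3.8637 / +1.0353)
    (7,6) via y @ 0.2381  # hit
  → r_1 = 0.2381
beam 2: φ=-90°, α=150°
  direction (-0.8660, 0.5000); cell (7,5); t to first gridline: x 0.4503, y 0.4600 (then +1.1547 / +2.0000)
    (6,5) via x @ 0.4503
    (6,6) via y @ 0.4600
    (5,6) via x @ 1.6050
    (5,7) via y @ 2.4600
    (4,7) via x @ 2.7597
    (3,7) via x @ 3.9144
    (3,8) via y @ 4.4600  # hit
  → r_2 = 4.4600
beam 3: φ=-45°, α=195°
  direction (-0.9659, -0.2588); cell (7,5); t to first gridline: x 0.4038, y 2.9751 (then +1.0353 / +3.8637)
    (6,5) via x @ 0.4038
    (5,5) via x @ 1.4390  # hit
  → r_3 = 1.4390
beam 4: φ=0°, α=240°
  direction (-0.5000, -0.8660); cell (7,5); t to first gridline: x 0.7800, y 0.8891 (then +2.0000 / +1.1547)
    (6,5) via x @ 0.7800
    (6,4) via y @ 0.8891  # hit
  → r_4 = 0.8891
beam 5: φ=45°, α=285°
  direction (0.2588, -0.9659); cell (7,5); t to first gridline: x 2.3569, y 0.7972 (then +3.8637 / +1.0353)
    (7,4) via y @ 0.7972
    (7,3) via y @ 1.8324
    (8,3) via x @ 2.3569
    (8,2) via y @ 2.8677
    (8,1) via y @ 3.9030
    (8,0) via y @ 4.9383  # hit
  → r_5 = 4.9383
beam 6: φ=90°, α=330°
  direction (0.8660, -0.5000); cell (7,5); t to first gridline: x 0.7044, y 1.5400 (then +1.1547 / +2.0000)
    (8,5) via x @ 0.7044
    (8,4) via y @ 1.5400  # hit
  → r_6 = 1.5400
beam 7: φ=135°, α=15°
  direction (0.9659, 0.2588); cell (7,5); t to first gridline: x 0.6315, y 0.8887 (then +1.0353 / +3.8637)
    (8,5) via x @ 0.6315
    (8,6) via y @ 0.8887
    (9,6) via x @ 1.6668  # hit
  → r_7 = 1.6668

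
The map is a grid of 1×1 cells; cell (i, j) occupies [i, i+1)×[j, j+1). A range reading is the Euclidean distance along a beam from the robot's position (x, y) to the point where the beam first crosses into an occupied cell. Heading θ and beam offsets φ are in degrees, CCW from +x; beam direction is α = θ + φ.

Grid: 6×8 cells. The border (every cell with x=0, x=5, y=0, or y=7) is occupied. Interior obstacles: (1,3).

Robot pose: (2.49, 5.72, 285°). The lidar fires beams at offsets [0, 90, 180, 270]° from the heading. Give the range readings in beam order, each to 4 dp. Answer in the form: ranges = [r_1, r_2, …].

beam 1: φ=0°, α=285°
  d=(0.2588,-0.9659)  start (2,5)  tX=1.9705 tY=0.7454  stride 1/|dx|=3.8637 1/|dy|=1.0353
    cross y-line → (2,4), t=0.7454
    cross y-line → (2,3), t=1.7807
    cross x-line → (3,3), t=1.9705
    cross y-line → (3,2), t=2.8160
    cross y-line → (3,1), t=3.8512
    cross y-line → (3,0), t=4.8865 (wall)
  → r_1 = 4.8865
beam 2: φ=90°, α=15°
  d=(0.9659,0.2588)  start (2,5)  tX=0.5280 tY=1.0818  stride 1/|dx|=1.0353 1/|dy|=3.8637
    cross x-line → (3,5), t=0.5280
    cross y-line → (3,6), t=1.0818
    cross x-line → (4,6), t=1.5633
    cross x-line → (5,6), t=2.5985 (wall)
  → r_2 = 2.5985
beam 3: φ=180°, α=105°
  d=(-0.2588,0.9659)  start (2,5)  tX=1.8932 tY=0.2899  stride 1/|dx|=3.8637 1/|dy|=1.0353
    cross y-line → (2,6), t=0.2899
    cross y-line → (2,7), t=1.3252 (wall)
  → r_3 = 1.3252
beam 4: φ=270°, α=195°
  d=(-0.9659,-0.2588)  start (2,5)  tX=0.5073 tY=2.7819  stride 1/|dx|=1.0353 1/|dy|=3.8637
    cross x-line → (1,5), t=0.5073
    cross x-line → (0,5), t=1.5426 (wall)
  → r_4 = 1.5426

ranges = [4.8865, 2.5985, 1.3252, 1.5426]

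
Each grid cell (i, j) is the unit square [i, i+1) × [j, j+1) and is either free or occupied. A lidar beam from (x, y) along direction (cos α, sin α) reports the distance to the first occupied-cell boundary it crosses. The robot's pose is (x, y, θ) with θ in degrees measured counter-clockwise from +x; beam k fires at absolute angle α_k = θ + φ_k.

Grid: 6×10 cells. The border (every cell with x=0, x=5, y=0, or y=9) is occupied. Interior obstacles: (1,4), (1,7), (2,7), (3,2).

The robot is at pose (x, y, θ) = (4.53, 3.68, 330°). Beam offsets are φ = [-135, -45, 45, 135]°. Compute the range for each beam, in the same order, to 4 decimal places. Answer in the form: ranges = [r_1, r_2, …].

beam 1: φ=-135°, α=195°
  direction (-0.9659, -0.2588); cell (4,3); t to first gridline: x 0.5487, y 2.6273 (then +1.0353 / +3.8637)
    (3,3) via x @ 0.5487
    (2,3) via x @ 1.5840
    (1,3) via x @ 2.6192
    (1,2) via y @ 2.6273
    (0,2) via x @ 3.6545  # hit
  → r_1 = 3.6545
beam 2: φ=-45°, α=285°
  direction (0.2588, -0.9659); cell (4,3); t to first gridline: x 1.8159, y 0.7040 (then +3.8637 / +1.0353)
    (4,2) via y @ 0.7040
    (4,1) via y @ 1.7393
    (5,1) via x @ 1.8159  # hit
  → r_2 = 1.8159
beam 3: φ=45°, α=15°
  direction (0.9659, 0.2588); cell (4,3); t to first gridline: x 0.4866, y 1.2364 (then +1.0353 / +3.8637)
    (5,3) via x @ 0.4866  # hit
  → r_3 = 0.4866
beam 4: φ=135°, α=105°
  direction (-0.2588, 0.9659); cell (4,3); t to first gridline: x 2.0478, y 0.3313 (then +3.8637 / +1.0353)
    (4,4) via y @ 0.3313
    (4,5) via y @ 1.3666
    (3,5) via x @ 2.0478
    (3,6) via y @ 2.4018
    (3,7) via y @ 3.4371
    (3,8) via y @ 4.4724
    (3,9) via y @ 5.5077  # hit
  → r_4 = 5.5077

ranges = [3.6545, 1.8159, 0.4866, 5.5077]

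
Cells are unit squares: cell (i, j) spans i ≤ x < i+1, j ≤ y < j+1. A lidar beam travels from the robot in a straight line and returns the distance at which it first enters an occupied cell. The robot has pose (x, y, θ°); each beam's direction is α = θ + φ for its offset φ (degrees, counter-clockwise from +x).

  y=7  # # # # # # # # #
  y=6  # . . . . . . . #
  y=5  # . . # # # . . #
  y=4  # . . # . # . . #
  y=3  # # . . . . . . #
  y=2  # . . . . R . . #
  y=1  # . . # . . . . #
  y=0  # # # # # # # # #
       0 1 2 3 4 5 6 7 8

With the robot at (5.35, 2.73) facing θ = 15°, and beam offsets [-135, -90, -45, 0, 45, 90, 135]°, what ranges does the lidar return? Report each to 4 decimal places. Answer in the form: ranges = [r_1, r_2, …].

ranges = [1.9976, 1.7910, 3.0600, 2.7435, 4.9306, 1.3148, 2.5400]

beam 1: φ=-135°, α=240°
  d=(-0.5000,-0.8660)  start (5,2)  tX=0.7000 tY=0.8429  stride 1/|dx|=2.0000 1/|dy|=1.1547
    cross x-line → (4,2), t=0.7000
    cross y-line → (4,1), t=0.8429
    cross y-line → (4,0), t=1.9976 (wall)
  → r_1 = 1.9976
beam 2: φ=-90°, α=285°
  d=(0.2588,-0.9659)  start (5,2)  tX=2.5114 tY=0.7558  stride 1/|dx|=3.8637 1/|dy|=1.0353
    cross y-line → (5,1), t=0.7558
    cross y-line → (5,0), t=1.7910 (wall)
  → r_2 = 1.7910
beam 3: φ=-45°, α=330°
  d=(0.8660,-0.5000)  start (5,2)  tX=0.7506 tY=1.4600  stride 1/|dx|=1.1547 1/|dy|=2.0000
    cross x-line → (6,2), t=0.7506
    cross y-line → (6,1), t=1.4600
    cross x-line → (7,1), t=1.9053
    cross x-line → (8,1), t=3.0600 (wall)
  → r_3 = 3.0600
beam 4: φ=0°, α=15°
  d=(0.9659,0.2588)  start (5,2)  tX=0.6729 tY=1.0432  stride 1/|dx|=1.0353 1/|dy|=3.8637
    cross x-line → (6,2), t=0.6729
    cross y-line → (6,3), t=1.0432
    cross x-line → (7,3), t=1.7082
    cross x-line → (8,3), t=2.7435 (wall)
  → r_4 = 2.7435
beam 5: φ=45°, α=60°
  d=(0.5000,0.8660)  start (5,2)  tX=1.3000 tY=0.3118  stride 1/|dx|=2.0000 1/|dy|=1.1547
    cross y-line → (5,3), t=0.3118
    cross x-line → (6,3), t=1.3000
    cross y-line → (6,4), t=1.4665
    cross y-line → (6,5), t=2.6212
    cross x-line → (7,5), t=3.3000
    cross y-line → (7,6), t=3.7759
    cross y-line → (7,7), t=4.9306 (wall)
  → r_5 = 4.9306
beam 6: φ=90°, α=105°
  d=(-0.2588,0.9659)  start (5,2)  tX=1.3523 tY=0.2795  stride 1/|dx|=3.8637 1/|dy|=1.0353
    cross y-line → (5,3), t=0.2795
    cross y-line → (5,4), t=1.3148 (wall)
  → r_6 = 1.3148
beam 7: φ=135°, α=150°
  d=(-0.8660,0.5000)  start (5,2)  tX=0.4041 tY=0.5400  stride 1/|dx|=1.1547 1/|dy|=2.0000
    cross x-line → (4,2), t=0.4041
    cross y-line → (4,3), t=0.5400
    cross x-line → (3,3), t=1.5588
    cross y-line → (3,4), t=2.5400 (wall)
  → r_7 = 2.5400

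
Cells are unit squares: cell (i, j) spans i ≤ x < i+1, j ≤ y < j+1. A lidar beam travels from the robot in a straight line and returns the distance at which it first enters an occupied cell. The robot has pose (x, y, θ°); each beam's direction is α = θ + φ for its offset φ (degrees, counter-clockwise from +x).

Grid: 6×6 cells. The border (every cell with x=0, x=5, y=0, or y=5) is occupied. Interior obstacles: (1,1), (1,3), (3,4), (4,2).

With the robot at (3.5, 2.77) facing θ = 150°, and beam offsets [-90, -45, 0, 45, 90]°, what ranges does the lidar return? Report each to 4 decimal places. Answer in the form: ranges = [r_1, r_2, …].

ranges = [2.5750, 1.2734, 1.7321, 2.5882, 2.0438]

beam 1: φ=-90°, α=60°
  cosα=0.5000 sinα=0.8660 | (3,2) | tMaxX 1.0000 tMaxY 0.2656 | tΔX 2.0000 tΔY 1.1547
    t=0.2656 [y] (3,3)
    t=1.0000 [x] (4,3)
    t=1.4203 [y] (4,4)
    t=2.5750 [y] (4,5) — stop
  → r_1 = 2.5750
beam 2: φ=-45°, α=105°
  cosα=-0.2588 sinα=0.9659 | (3,2) | tMaxX 1.9319 tMaxY 0.2381 | tΔX 3.8637 tΔY 1.0353
    t=0.2381 [y] (3,3)
    t=1.2734 [y] (3,4) — stop
  → r_2 = 1.2734
beam 3: φ=0°, α=150°
  cosα=-0.8660 sinα=0.5000 | (3,2) | tMaxX 0.5774 tMaxY 0.4600 | tΔX 1.1547 tΔY 2.0000
    t=0.4600 [y] (3,3)
    t=0.5774 [x] (2,3)
    t=1.7321 [x] (1,3) — stop
  → r_3 = 1.7321
beam 4: φ=45°, α=195°
  cosα=-0.9659 sinα=-0.2588 | (3,2) | tMaxX 0.5176 tMaxY 2.9751 | tΔX 1.0353 tΔY 3.8637
    t=0.5176 [x] (2,2)
    t=1.5529 [x] (1,2)
    t=2.5882 [x] (0,2) — stop
  → r_4 = 2.5882
beam 5: φ=90°, α=240°
  cosα=-0.5000 sinα=-0.8660 | (3,2) | tMaxX 1.0000 tMaxY 0.8891 | tΔX 2.0000 tΔY 1.1547
    t=0.8891 [y] (3,1)
    t=1.0000 [x] (2,1)
    t=2.0438 [y] (2,0) — stop
  → r_5 = 2.0438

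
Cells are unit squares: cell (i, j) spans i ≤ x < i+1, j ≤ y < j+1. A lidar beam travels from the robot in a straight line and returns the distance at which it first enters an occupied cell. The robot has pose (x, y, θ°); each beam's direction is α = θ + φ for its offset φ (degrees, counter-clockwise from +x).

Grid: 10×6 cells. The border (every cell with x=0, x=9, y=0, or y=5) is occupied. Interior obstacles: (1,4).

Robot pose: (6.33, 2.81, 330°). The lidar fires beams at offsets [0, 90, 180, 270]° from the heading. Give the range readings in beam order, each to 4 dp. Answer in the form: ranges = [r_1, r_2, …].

beam 1: φ=0°, α=330°
  d=(0.8660,-0.5000)  start (6,2)  tX=0.7736 tY=1.6200  stride 1/|dx|=1.1547 1/|dy|=2.0000
    cross x-line → (7,2), t=0.7736
    cross y-line → (7,1), t=1.6200
    cross x-line → (8,1), t=1.9283
    cross x-line → (9,1), t=3.0831 (wall)
  → r_1 = 3.0831
beam 2: φ=90°, α=60°
  d=(0.5000,0.8660)  start (6,2)  tX=1.3400 tY=0.2194  stride 1/|dx|=2.0000 1/|dy|=1.1547
    cross y-line → (6,3), t=0.2194
    cross x-line → (7,3), t=1.3400
    cross y-line → (7,4), t=1.3741
    cross y-line → (7,5), t=2.5288 (wall)
  → r_2 = 2.5288
beam 3: φ=180°, α=150°
  d=(-0.8660,0.5000)  start (6,2)  tX=0.3811 tY=0.3800  stride 1/|dx|=1.1547 1/|dy|=2.0000
    cross y-line → (6,3), t=0.3800
    cross x-line → (5,3), t=0.3811
    cross x-line → (4,3), t=1.5358
    cross y-line → (4,4), t=2.3800
    cross x-line → (3,4), t=2.6905
    cross x-line → (2,4), t=3.8452
    cross y-line → (2,5), t=4.3800 (wall)
  → r_3 = 4.3800
beam 4: φ=270°, α=240°
  d=(-0.5000,-0.8660)  start (6,2)  tX=0.6600 tY=0.9353  stride 1/|dx|=2.0000 1/|dy|=1.1547
    cross x-line → (5,2), t=0.6600
    cross y-line → (5,1), t=0.9353
    cross y-line → (5,0), t=2.0900 (wall)
  → r_4 = 2.0900

ranges = [3.0831, 2.5288, 4.3800, 2.0900]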